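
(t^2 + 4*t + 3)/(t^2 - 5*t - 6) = (t + 3)/(t - 6)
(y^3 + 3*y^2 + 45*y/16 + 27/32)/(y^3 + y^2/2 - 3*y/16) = (8*y^2 + 18*y + 9)/(2*y*(4*y - 1))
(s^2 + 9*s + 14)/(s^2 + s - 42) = (s + 2)/(s - 6)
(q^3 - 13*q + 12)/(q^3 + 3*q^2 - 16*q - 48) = (q^2 - 4*q + 3)/(q^2 - q - 12)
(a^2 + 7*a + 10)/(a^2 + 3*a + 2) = (a + 5)/(a + 1)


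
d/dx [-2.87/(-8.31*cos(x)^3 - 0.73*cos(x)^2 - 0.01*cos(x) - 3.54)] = (71.5491*cos(x)^2 + 4.1902*cos(x) + 0.0287)*sin(x)/(8.31*cos(x)^3 + 0.73*cos(x)^2 + 0.01*cos(x) + 3.54)^2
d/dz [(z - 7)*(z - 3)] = 2*z - 10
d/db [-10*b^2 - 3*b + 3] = -20*b - 3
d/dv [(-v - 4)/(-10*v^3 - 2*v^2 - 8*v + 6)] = (5*v^3 + v^2 + 4*v - (v + 4)*(15*v^2 + 2*v + 4) - 3)/(2*(5*v^3 + v^2 + 4*v - 3)^2)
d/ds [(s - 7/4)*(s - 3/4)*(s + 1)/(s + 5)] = (8*s^3 + 54*s^2 - 60*s - 29)/(4*(s^2 + 10*s + 25))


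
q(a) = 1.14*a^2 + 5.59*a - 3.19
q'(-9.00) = -14.93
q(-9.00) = 38.84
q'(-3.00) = -1.25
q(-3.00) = -9.70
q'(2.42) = 11.11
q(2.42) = 17.01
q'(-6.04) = -8.18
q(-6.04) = 4.64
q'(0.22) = 6.09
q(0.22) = -1.91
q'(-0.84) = 3.67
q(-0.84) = -7.08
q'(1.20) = 8.33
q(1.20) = 5.16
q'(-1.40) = 2.40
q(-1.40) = -8.78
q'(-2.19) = 0.60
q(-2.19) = -9.96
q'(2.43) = 11.13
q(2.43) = 17.13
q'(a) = 2.28*a + 5.59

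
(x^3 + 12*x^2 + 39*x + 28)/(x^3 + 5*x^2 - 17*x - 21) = (x + 4)/(x - 3)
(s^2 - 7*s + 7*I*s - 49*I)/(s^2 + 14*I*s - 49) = (s - 7)/(s + 7*I)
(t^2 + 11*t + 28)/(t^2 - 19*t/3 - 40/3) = 3*(t^2 + 11*t + 28)/(3*t^2 - 19*t - 40)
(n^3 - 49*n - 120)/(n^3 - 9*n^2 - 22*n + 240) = (n + 3)/(n - 6)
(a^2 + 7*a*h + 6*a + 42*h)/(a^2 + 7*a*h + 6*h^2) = (a^2 + 7*a*h + 6*a + 42*h)/(a^2 + 7*a*h + 6*h^2)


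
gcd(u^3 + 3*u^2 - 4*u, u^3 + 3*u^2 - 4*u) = u^3 + 3*u^2 - 4*u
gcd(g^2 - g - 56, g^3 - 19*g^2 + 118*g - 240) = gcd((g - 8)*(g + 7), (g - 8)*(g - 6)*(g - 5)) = g - 8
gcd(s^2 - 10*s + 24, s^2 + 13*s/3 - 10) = 1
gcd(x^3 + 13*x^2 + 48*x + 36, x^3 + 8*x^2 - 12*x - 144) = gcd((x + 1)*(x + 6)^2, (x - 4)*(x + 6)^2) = x^2 + 12*x + 36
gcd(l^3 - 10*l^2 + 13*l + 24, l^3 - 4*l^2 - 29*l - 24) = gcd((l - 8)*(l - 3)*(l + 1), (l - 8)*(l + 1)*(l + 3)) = l^2 - 7*l - 8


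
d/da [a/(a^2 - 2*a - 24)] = (a^2 - 2*a*(a - 1) - 2*a - 24)/(-a^2 + 2*a + 24)^2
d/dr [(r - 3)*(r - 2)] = 2*r - 5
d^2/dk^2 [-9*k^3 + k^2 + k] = 2 - 54*k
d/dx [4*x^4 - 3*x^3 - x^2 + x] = 16*x^3 - 9*x^2 - 2*x + 1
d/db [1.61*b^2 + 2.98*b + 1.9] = 3.22*b + 2.98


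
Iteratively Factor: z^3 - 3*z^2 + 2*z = (z - 2)*(z^2 - z) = z*(z - 2)*(z - 1)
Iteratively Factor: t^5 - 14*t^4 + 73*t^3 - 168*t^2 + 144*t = (t - 4)*(t^4 - 10*t^3 + 33*t^2 - 36*t) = (t - 4)*(t - 3)*(t^3 - 7*t^2 + 12*t) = t*(t - 4)*(t - 3)*(t^2 - 7*t + 12) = t*(t - 4)*(t - 3)^2*(t - 4)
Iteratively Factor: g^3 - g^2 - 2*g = (g)*(g^2 - g - 2) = g*(g - 2)*(g + 1)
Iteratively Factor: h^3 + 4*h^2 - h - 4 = (h + 1)*(h^2 + 3*h - 4) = (h - 1)*(h + 1)*(h + 4)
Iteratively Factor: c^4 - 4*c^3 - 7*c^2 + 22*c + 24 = (c - 3)*(c^3 - c^2 - 10*c - 8) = (c - 4)*(c - 3)*(c^2 + 3*c + 2) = (c - 4)*(c - 3)*(c + 1)*(c + 2)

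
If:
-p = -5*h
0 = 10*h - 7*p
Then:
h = 0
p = 0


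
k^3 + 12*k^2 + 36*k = k*(k + 6)^2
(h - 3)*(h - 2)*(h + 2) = h^3 - 3*h^2 - 4*h + 12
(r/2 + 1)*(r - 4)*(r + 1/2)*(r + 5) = r^4/2 + 7*r^3/4 - 33*r^2/4 - 49*r/2 - 10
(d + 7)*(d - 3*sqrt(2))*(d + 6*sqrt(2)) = d^3 + 3*sqrt(2)*d^2 + 7*d^2 - 36*d + 21*sqrt(2)*d - 252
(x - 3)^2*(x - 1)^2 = x^4 - 8*x^3 + 22*x^2 - 24*x + 9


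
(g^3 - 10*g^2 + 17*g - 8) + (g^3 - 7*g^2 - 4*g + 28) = 2*g^3 - 17*g^2 + 13*g + 20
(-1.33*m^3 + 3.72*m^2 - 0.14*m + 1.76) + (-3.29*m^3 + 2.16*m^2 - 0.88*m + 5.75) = -4.62*m^3 + 5.88*m^2 - 1.02*m + 7.51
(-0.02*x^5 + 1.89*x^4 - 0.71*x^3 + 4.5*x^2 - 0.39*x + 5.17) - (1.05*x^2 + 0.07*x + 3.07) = -0.02*x^5 + 1.89*x^4 - 0.71*x^3 + 3.45*x^2 - 0.46*x + 2.1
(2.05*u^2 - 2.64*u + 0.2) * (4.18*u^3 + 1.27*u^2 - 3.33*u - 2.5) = 8.569*u^5 - 8.4317*u^4 - 9.3433*u^3 + 3.9202*u^2 + 5.934*u - 0.5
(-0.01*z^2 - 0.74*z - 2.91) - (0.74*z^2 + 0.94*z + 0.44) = -0.75*z^2 - 1.68*z - 3.35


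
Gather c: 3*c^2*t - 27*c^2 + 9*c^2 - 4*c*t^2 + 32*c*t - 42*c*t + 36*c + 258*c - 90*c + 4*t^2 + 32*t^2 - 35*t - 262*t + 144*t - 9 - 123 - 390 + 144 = c^2*(3*t - 18) + c*(-4*t^2 - 10*t + 204) + 36*t^2 - 153*t - 378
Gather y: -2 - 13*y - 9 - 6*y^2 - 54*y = -6*y^2 - 67*y - 11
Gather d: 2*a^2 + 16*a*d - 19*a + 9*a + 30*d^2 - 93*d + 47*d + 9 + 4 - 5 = 2*a^2 - 10*a + 30*d^2 + d*(16*a - 46) + 8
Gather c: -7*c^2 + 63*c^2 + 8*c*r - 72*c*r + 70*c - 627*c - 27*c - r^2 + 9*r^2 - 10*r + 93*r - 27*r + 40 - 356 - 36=56*c^2 + c*(-64*r - 584) + 8*r^2 + 56*r - 352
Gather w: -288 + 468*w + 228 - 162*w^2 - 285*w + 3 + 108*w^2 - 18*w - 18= -54*w^2 + 165*w - 75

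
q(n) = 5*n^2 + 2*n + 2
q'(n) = 10*n + 2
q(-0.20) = 1.80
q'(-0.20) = 0.00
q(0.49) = 4.18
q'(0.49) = 6.90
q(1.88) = 23.43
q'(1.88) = 20.80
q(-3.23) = 47.70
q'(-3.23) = -30.30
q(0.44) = 3.85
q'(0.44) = 6.40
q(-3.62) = 60.28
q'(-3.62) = -34.20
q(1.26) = 12.46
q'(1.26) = 14.60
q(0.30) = 3.05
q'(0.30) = 5.00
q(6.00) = 194.00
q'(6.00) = 62.00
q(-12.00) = 698.00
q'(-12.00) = -118.00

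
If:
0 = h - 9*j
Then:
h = 9*j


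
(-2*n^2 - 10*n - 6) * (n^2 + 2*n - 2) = -2*n^4 - 14*n^3 - 22*n^2 + 8*n + 12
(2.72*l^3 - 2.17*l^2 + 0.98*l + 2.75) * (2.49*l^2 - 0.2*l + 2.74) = 6.7728*l^5 - 5.9473*l^4 + 10.327*l^3 + 0.7057*l^2 + 2.1352*l + 7.535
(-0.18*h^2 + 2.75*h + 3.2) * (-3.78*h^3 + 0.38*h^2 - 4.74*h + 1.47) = 0.6804*h^5 - 10.4634*h^4 - 10.1978*h^3 - 12.0836*h^2 - 11.1255*h + 4.704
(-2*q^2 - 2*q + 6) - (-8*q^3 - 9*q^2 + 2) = 8*q^3 + 7*q^2 - 2*q + 4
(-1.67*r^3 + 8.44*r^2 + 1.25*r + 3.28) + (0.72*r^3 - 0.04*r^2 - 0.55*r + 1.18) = -0.95*r^3 + 8.4*r^2 + 0.7*r + 4.46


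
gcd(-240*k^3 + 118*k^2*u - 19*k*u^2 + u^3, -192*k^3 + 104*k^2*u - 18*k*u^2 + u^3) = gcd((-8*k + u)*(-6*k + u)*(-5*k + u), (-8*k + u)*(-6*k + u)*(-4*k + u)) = 48*k^2 - 14*k*u + u^2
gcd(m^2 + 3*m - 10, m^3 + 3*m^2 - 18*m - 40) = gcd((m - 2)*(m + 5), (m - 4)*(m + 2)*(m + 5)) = m + 5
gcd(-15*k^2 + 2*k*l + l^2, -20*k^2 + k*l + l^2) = 5*k + l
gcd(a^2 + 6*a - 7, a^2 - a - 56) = a + 7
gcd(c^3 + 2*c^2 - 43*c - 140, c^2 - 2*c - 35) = c^2 - 2*c - 35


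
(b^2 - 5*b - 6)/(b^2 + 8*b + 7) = (b - 6)/(b + 7)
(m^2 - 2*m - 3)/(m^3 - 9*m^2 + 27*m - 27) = (m + 1)/(m^2 - 6*m + 9)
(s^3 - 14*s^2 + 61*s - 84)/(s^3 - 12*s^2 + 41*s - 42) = (s - 4)/(s - 2)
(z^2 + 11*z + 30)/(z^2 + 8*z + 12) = (z + 5)/(z + 2)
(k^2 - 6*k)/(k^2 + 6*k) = (k - 6)/(k + 6)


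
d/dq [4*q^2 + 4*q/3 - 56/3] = 8*q + 4/3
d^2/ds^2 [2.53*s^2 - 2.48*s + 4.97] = 5.06000000000000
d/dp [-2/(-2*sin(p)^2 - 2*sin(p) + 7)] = -(4*sin(2*p) + 4*cos(p))/(-2*sin(p) + cos(2*p) + 6)^2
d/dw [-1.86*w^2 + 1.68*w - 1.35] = 1.68 - 3.72*w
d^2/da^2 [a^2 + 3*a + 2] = 2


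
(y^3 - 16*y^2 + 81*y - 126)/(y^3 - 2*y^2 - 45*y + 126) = (y - 7)/(y + 7)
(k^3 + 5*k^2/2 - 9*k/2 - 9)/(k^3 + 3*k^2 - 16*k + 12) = (2*k^2 + 9*k + 9)/(2*(k^2 + 5*k - 6))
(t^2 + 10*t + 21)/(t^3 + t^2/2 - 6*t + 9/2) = 2*(t + 7)/(2*t^2 - 5*t + 3)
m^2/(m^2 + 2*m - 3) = m^2/(m^2 + 2*m - 3)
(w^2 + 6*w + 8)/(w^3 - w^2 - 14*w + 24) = (w + 2)/(w^2 - 5*w + 6)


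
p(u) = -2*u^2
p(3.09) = -19.10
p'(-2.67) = 10.68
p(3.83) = -29.34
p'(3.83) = -15.32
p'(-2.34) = 9.36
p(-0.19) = -0.07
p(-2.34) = -10.95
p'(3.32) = -13.28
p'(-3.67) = 14.68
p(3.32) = -22.04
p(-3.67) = -26.94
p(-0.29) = -0.17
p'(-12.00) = 48.00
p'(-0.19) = 0.76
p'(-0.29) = 1.16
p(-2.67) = -14.26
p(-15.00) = -450.00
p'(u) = -4*u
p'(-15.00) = 60.00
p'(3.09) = -12.36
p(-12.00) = -288.00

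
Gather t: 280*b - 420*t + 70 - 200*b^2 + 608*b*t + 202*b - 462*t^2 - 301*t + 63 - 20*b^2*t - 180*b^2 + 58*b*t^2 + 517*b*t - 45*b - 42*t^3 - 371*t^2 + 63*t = -380*b^2 + 437*b - 42*t^3 + t^2*(58*b - 833) + t*(-20*b^2 + 1125*b - 658) + 133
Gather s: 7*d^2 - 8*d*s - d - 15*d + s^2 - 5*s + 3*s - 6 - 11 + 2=7*d^2 - 16*d + s^2 + s*(-8*d - 2) - 15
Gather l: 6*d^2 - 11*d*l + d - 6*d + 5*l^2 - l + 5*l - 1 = 6*d^2 - 5*d + 5*l^2 + l*(4 - 11*d) - 1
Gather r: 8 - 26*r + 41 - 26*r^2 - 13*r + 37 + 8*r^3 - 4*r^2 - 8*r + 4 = 8*r^3 - 30*r^2 - 47*r + 90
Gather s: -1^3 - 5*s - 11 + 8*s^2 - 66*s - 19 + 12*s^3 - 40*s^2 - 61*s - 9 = 12*s^3 - 32*s^2 - 132*s - 40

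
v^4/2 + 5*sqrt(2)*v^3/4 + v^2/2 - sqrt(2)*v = v*(v/2 + sqrt(2))*(v - sqrt(2)/2)*(v + sqrt(2))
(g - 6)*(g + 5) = g^2 - g - 30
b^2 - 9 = (b - 3)*(b + 3)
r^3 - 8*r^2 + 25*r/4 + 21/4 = (r - 7)*(r - 3/2)*(r + 1/2)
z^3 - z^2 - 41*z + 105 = (z - 5)*(z - 3)*(z + 7)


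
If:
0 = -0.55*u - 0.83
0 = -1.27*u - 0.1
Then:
No Solution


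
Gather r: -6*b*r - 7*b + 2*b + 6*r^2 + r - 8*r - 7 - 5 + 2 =-5*b + 6*r^2 + r*(-6*b - 7) - 10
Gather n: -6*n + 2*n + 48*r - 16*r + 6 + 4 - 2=-4*n + 32*r + 8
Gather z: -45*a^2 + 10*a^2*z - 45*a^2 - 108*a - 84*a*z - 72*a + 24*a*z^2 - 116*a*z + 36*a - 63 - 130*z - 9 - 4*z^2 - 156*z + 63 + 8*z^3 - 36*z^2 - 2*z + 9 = -90*a^2 - 144*a + 8*z^3 + z^2*(24*a - 40) + z*(10*a^2 - 200*a - 288)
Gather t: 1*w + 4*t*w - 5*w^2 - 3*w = 4*t*w - 5*w^2 - 2*w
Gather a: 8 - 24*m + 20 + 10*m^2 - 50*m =10*m^2 - 74*m + 28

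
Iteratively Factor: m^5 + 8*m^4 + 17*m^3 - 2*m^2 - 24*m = (m + 4)*(m^4 + 4*m^3 + m^2 - 6*m) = (m - 1)*(m + 4)*(m^3 + 5*m^2 + 6*m) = (m - 1)*(m + 2)*(m + 4)*(m^2 + 3*m) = (m - 1)*(m + 2)*(m + 3)*(m + 4)*(m)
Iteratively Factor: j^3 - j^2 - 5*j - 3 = (j + 1)*(j^2 - 2*j - 3) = (j + 1)^2*(j - 3)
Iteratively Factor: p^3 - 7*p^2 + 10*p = (p - 2)*(p^2 - 5*p) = p*(p - 2)*(p - 5)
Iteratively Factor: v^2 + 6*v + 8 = (v + 4)*(v + 2)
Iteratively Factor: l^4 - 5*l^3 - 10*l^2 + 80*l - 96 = (l - 4)*(l^3 - l^2 - 14*l + 24) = (l - 4)*(l - 3)*(l^2 + 2*l - 8) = (l - 4)*(l - 3)*(l + 4)*(l - 2)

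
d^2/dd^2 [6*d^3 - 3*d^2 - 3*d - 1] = 36*d - 6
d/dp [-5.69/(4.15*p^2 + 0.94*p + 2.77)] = (47.227*p + 5.3486)/(4.15*p^2 + 0.94*p + 2.77)^2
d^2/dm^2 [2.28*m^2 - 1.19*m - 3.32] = 4.56000000000000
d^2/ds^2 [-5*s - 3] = 0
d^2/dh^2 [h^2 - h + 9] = 2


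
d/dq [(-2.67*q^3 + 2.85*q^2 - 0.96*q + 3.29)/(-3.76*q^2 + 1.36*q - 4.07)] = (10.0392*q^4 - 7.2624*q^3 + 32.8671*q^2 + 1.54179999999999*q - 0.5672)/(14.1376*q^4 - 10.2272*q^3 + 32.456*q^2 - 11.0704*q + 16.5649)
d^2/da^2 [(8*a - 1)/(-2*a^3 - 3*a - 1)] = 6*(-3*(8*a - 1)*(2*a^2 + 1)^2 + 2*(8*a^2 + a*(8*a - 1) + 4)*(2*a^3 + 3*a + 1))/(2*a^3 + 3*a + 1)^3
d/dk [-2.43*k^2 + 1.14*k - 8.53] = 1.14 - 4.86*k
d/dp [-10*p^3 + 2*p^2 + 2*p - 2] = -30*p^2 + 4*p + 2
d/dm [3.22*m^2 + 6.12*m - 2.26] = 6.44*m + 6.12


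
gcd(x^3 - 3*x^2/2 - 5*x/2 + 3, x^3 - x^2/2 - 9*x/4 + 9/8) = x + 3/2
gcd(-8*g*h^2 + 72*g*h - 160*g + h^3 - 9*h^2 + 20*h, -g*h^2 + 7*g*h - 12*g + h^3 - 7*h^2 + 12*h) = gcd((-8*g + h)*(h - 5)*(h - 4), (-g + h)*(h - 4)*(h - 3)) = h - 4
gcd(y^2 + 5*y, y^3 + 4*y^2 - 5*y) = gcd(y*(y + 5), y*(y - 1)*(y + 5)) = y^2 + 5*y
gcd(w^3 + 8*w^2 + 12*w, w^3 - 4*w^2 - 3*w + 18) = w + 2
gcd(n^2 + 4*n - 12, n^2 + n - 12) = 1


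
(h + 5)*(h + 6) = h^2 + 11*h + 30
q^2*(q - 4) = q^3 - 4*q^2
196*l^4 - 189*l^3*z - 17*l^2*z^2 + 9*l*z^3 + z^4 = (-4*l + z)*(-l + z)*(7*l + z)^2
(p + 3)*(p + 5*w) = p^2 + 5*p*w + 3*p + 15*w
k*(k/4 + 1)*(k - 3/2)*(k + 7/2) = k^4/4 + 3*k^3/2 + 11*k^2/16 - 21*k/4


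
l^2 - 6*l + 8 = (l - 4)*(l - 2)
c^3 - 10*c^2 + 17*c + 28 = (c - 7)*(c - 4)*(c + 1)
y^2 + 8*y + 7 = (y + 1)*(y + 7)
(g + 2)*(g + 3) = g^2 + 5*g + 6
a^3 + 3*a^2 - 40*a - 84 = (a - 6)*(a + 2)*(a + 7)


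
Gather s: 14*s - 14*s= 0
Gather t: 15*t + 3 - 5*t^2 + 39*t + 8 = -5*t^2 + 54*t + 11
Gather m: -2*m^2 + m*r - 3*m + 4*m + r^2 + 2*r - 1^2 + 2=-2*m^2 + m*(r + 1) + r^2 + 2*r + 1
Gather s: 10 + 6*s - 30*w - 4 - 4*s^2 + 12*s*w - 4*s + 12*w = -4*s^2 + s*(12*w + 2) - 18*w + 6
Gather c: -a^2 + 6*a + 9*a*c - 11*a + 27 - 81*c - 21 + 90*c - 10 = -a^2 - 5*a + c*(9*a + 9) - 4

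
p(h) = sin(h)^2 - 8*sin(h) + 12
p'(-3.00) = 8.20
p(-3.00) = 13.15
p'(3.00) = 7.64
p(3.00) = 10.89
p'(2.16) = 3.52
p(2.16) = 6.04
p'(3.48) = 8.17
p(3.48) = 14.77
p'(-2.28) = 6.20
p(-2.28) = 18.65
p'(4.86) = -1.47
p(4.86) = 20.89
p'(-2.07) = 4.67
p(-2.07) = 19.79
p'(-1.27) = -2.94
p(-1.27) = 20.55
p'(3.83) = 7.16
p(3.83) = 17.49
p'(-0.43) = -8.03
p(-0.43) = 15.51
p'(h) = 2*sin(h)*cos(h) - 8*cos(h)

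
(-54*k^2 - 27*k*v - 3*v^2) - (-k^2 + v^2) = -53*k^2 - 27*k*v - 4*v^2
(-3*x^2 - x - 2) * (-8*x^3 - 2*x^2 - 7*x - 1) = 24*x^5 + 14*x^4 + 39*x^3 + 14*x^2 + 15*x + 2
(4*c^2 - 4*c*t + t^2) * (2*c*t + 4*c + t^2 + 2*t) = 8*c^3*t + 16*c^3 - 4*c^2*t^2 - 8*c^2*t - 2*c*t^3 - 4*c*t^2 + t^4 + 2*t^3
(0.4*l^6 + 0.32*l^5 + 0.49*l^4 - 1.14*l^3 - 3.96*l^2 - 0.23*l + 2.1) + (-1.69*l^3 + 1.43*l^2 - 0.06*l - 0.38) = 0.4*l^6 + 0.32*l^5 + 0.49*l^4 - 2.83*l^3 - 2.53*l^2 - 0.29*l + 1.72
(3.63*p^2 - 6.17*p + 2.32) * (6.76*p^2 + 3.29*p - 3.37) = 24.5388*p^4 - 29.7665*p^3 - 16.8492*p^2 + 28.4257*p - 7.8184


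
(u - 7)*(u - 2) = u^2 - 9*u + 14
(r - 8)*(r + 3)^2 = r^3 - 2*r^2 - 39*r - 72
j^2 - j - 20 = (j - 5)*(j + 4)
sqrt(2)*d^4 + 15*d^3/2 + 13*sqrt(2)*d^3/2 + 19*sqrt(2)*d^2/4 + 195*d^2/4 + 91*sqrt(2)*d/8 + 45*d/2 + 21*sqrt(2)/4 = (d + 1/2)*(d + 6)*(d + 7*sqrt(2)/2)*(sqrt(2)*d + 1/2)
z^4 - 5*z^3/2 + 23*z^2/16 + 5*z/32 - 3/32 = (z - 3/2)*(z - 1)*(z - 1/4)*(z + 1/4)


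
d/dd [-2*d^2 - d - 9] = -4*d - 1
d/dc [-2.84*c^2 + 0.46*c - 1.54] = 0.46 - 5.68*c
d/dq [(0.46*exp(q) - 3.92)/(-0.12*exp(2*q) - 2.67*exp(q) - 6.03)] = (0.0552*exp(2*q) - 0.9408*exp(q) - 13.2402)*exp(q)/(0.0144*exp(4*q) + 0.6408*exp(3*q) + 8.5761*exp(2*q) + 32.2002*exp(q) + 36.3609)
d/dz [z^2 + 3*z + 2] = 2*z + 3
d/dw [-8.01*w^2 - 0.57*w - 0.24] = -16.02*w - 0.57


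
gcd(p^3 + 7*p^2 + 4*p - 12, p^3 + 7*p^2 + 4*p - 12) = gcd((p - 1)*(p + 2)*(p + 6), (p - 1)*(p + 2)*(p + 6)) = p^3 + 7*p^2 + 4*p - 12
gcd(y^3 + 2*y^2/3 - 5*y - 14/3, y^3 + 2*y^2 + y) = y + 1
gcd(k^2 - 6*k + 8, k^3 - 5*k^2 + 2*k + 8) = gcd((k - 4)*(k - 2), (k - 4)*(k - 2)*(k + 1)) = k^2 - 6*k + 8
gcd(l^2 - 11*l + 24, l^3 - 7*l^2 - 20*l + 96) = l^2 - 11*l + 24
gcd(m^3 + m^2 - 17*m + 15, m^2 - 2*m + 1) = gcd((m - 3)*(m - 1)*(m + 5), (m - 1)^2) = m - 1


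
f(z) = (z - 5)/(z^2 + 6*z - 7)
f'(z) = (-2*z - 6)*(z - 5)/(z^2 + 6*z - 7)^2 + 1/(z^2 + 6*z - 7)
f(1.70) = -0.54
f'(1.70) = 1.00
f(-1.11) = 0.49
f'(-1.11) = 0.07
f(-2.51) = 0.48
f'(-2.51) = -0.03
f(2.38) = -0.20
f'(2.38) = 0.25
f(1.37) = -1.17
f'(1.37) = 3.63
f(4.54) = -0.01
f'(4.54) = 0.03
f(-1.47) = 0.47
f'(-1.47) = 0.03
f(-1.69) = 0.47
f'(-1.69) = 0.02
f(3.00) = -0.10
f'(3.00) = 0.11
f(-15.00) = -0.16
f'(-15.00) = -0.02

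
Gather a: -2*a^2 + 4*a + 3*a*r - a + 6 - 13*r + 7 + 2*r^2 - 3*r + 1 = -2*a^2 + a*(3*r + 3) + 2*r^2 - 16*r + 14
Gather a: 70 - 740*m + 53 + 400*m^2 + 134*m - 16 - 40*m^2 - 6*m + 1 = 360*m^2 - 612*m + 108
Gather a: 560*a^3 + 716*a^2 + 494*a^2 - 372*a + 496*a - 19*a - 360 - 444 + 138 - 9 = 560*a^3 + 1210*a^2 + 105*a - 675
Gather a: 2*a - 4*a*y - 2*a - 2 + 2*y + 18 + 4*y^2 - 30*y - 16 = -4*a*y + 4*y^2 - 28*y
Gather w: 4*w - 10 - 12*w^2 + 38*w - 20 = -12*w^2 + 42*w - 30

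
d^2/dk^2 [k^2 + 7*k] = 2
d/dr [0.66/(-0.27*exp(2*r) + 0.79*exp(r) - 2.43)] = (0.3564*exp(r) - 0.5214)*exp(r)/(0.27*exp(2*r) - 0.79*exp(r) + 2.43)^2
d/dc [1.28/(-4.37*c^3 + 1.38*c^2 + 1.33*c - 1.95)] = (16.7808*c^2 - 3.5328*c - 1.7024)/(4.37*c^3 - 1.38*c^2 - 1.33*c + 1.95)^2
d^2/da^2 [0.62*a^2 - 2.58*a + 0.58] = 1.24000000000000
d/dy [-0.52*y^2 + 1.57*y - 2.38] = 1.57 - 1.04*y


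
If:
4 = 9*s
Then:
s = 4/9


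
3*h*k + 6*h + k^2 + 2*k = (3*h + k)*(k + 2)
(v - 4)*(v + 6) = v^2 + 2*v - 24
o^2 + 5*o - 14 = (o - 2)*(o + 7)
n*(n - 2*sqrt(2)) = n^2 - 2*sqrt(2)*n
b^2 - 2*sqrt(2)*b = b*(b - 2*sqrt(2))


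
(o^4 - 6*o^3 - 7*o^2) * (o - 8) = o^5 - 14*o^4 + 41*o^3 + 56*o^2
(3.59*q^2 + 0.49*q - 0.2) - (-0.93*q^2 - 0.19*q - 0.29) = 4.52*q^2 + 0.68*q + 0.09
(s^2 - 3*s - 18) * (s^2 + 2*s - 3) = s^4 - s^3 - 27*s^2 - 27*s + 54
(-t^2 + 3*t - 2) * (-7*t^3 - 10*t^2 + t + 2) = 7*t^5 - 11*t^4 - 17*t^3 + 21*t^2 + 4*t - 4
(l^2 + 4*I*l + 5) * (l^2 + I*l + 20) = l^4 + 5*I*l^3 + 21*l^2 + 85*I*l + 100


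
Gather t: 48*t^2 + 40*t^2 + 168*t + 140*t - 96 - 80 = 88*t^2 + 308*t - 176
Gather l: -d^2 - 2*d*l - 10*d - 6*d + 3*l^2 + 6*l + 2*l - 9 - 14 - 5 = -d^2 - 16*d + 3*l^2 + l*(8 - 2*d) - 28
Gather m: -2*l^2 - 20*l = -2*l^2 - 20*l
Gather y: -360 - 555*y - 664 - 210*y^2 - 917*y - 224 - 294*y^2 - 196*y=-504*y^2 - 1668*y - 1248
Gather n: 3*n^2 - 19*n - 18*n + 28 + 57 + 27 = 3*n^2 - 37*n + 112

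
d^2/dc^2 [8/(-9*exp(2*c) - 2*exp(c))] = 16*(-4*(9*exp(c) + 1)^2 + (9*exp(c) + 2)*(18*exp(c) + 1))*exp(-c)/(9*exp(c) + 2)^3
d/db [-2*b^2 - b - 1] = -4*b - 1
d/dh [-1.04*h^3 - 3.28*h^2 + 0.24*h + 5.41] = -3.12*h^2 - 6.56*h + 0.24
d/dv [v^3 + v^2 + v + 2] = 3*v^2 + 2*v + 1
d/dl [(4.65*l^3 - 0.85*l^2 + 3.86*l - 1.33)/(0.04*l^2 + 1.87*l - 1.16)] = (0.186*l^4 + 17.391*l^3 - 17.9259*l^2 + 2.0784*l - 1.9905)/(0.0016*l^4 + 0.1496*l^3 + 3.4041*l^2 - 4.3384*l + 1.3456)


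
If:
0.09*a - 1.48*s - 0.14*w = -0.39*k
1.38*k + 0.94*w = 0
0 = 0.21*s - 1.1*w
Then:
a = 90.6448125143777*w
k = -0.681159420289855*w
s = 5.23809523809524*w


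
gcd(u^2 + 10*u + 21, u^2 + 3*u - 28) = u + 7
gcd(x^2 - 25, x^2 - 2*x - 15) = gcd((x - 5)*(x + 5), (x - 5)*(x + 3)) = x - 5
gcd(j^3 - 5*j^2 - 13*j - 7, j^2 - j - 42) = j - 7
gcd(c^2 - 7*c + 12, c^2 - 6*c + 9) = c - 3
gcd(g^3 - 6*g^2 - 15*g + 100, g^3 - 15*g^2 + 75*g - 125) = g^2 - 10*g + 25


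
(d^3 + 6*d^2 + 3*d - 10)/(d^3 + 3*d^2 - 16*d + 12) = (d^2 + 7*d + 10)/(d^2 + 4*d - 12)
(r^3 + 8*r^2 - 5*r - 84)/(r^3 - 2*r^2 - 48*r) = (-r^3 - 8*r^2 + 5*r + 84)/(r*(-r^2 + 2*r + 48))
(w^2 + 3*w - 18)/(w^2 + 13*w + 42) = (w - 3)/(w + 7)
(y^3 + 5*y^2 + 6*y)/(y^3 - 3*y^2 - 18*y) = (y + 2)/(y - 6)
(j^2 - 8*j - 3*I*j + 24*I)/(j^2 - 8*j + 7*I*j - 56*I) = (j - 3*I)/(j + 7*I)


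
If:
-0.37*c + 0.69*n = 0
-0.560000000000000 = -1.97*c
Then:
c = 0.28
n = 0.15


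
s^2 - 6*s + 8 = (s - 4)*(s - 2)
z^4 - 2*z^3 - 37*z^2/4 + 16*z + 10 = (z - 5/2)*(z + 1/2)*(z - 2*sqrt(2))*(z + 2*sqrt(2))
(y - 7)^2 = y^2 - 14*y + 49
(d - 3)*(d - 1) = d^2 - 4*d + 3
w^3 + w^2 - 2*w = w*(w - 1)*(w + 2)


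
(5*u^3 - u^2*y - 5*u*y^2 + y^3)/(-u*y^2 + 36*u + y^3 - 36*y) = (-5*u^2 - 4*u*y + y^2)/(y^2 - 36)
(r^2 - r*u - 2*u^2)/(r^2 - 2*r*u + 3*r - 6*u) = (r + u)/(r + 3)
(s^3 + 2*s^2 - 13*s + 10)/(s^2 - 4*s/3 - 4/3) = 3*(s^2 + 4*s - 5)/(3*s + 2)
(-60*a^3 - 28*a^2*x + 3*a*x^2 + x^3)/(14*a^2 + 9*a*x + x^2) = (-30*a^2 + a*x + x^2)/(7*a + x)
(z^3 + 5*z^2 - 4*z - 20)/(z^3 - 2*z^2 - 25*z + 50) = (z + 2)/(z - 5)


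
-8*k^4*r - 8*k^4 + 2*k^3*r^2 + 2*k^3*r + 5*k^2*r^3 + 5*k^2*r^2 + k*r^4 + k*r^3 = (-k + r)*(2*k + r)*(4*k + r)*(k*r + k)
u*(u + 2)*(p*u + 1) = p*u^3 + 2*p*u^2 + u^2 + 2*u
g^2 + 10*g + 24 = (g + 4)*(g + 6)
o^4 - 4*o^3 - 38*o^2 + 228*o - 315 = (o - 5)*(o - 3)^2*(o + 7)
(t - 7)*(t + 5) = t^2 - 2*t - 35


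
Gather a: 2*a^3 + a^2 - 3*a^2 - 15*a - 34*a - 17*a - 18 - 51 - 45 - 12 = 2*a^3 - 2*a^2 - 66*a - 126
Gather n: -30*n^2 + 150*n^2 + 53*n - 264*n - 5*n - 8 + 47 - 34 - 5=120*n^2 - 216*n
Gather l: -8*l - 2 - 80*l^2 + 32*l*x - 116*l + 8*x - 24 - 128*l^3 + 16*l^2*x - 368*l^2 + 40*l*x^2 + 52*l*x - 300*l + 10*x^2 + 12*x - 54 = -128*l^3 + l^2*(16*x - 448) + l*(40*x^2 + 84*x - 424) + 10*x^2 + 20*x - 80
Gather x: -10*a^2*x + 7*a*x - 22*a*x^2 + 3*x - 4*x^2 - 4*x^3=-4*x^3 + x^2*(-22*a - 4) + x*(-10*a^2 + 7*a + 3)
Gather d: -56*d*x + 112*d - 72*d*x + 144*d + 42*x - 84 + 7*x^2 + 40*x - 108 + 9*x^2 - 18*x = d*(256 - 128*x) + 16*x^2 + 64*x - 192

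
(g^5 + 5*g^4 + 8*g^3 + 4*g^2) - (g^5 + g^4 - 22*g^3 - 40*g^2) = 4*g^4 + 30*g^3 + 44*g^2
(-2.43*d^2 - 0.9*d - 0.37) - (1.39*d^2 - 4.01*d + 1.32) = -3.82*d^2 + 3.11*d - 1.69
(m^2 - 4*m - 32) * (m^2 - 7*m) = m^4 - 11*m^3 - 4*m^2 + 224*m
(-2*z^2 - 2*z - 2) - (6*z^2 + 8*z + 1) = -8*z^2 - 10*z - 3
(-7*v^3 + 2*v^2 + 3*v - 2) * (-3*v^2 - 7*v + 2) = 21*v^5 + 43*v^4 - 37*v^3 - 11*v^2 + 20*v - 4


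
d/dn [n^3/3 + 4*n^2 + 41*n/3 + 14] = n^2 + 8*n + 41/3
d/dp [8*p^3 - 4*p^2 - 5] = 8*p*(3*p - 1)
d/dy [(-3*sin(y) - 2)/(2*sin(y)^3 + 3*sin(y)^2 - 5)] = 3*(4*sin(y)^3 + 7*sin(y)^2 + 4*sin(y) + 5)*cos(y)/(2*sin(y)^3 + 3*sin(y)^2 - 5)^2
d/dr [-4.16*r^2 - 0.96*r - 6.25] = -8.32*r - 0.96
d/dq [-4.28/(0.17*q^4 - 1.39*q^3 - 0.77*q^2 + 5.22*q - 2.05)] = (2.9104*q^3 - 17.8476*q^2 - 6.5912*q + 22.3416)/(-0.17*q^4 + 1.39*q^3 + 0.77*q^2 - 5.22*q + 2.05)^2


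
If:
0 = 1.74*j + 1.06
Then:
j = -0.61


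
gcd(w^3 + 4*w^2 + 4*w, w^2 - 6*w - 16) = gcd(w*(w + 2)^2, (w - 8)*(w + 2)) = w + 2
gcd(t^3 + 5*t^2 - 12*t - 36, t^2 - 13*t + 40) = 1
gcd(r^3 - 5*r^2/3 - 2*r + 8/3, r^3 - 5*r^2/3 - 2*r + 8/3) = r^3 - 5*r^2/3 - 2*r + 8/3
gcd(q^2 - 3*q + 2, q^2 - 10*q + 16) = q - 2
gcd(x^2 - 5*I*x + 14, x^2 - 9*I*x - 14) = x - 7*I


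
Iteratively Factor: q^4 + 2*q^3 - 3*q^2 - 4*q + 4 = (q - 1)*(q^3 + 3*q^2 - 4) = (q - 1)*(q + 2)*(q^2 + q - 2) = (q - 1)*(q + 2)^2*(q - 1)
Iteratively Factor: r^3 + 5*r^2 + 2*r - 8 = (r - 1)*(r^2 + 6*r + 8) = (r - 1)*(r + 2)*(r + 4)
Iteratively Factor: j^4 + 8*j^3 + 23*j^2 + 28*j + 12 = (j + 2)*(j^3 + 6*j^2 + 11*j + 6) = (j + 1)*(j + 2)*(j^2 + 5*j + 6) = (j + 1)*(j + 2)*(j + 3)*(j + 2)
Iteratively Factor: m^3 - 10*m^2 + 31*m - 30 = (m - 2)*(m^2 - 8*m + 15) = (m - 3)*(m - 2)*(m - 5)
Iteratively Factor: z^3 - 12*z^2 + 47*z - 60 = (z - 4)*(z^2 - 8*z + 15) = (z - 5)*(z - 4)*(z - 3)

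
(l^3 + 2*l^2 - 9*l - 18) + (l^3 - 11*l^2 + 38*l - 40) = 2*l^3 - 9*l^2 + 29*l - 58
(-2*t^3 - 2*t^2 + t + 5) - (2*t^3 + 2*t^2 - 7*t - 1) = -4*t^3 - 4*t^2 + 8*t + 6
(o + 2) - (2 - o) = 2*o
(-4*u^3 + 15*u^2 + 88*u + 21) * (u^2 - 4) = -4*u^5 + 15*u^4 + 104*u^3 - 39*u^2 - 352*u - 84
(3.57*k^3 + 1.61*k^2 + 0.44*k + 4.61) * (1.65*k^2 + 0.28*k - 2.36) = 5.8905*k^5 + 3.6561*k^4 - 7.2484*k^3 + 3.9301*k^2 + 0.2524*k - 10.8796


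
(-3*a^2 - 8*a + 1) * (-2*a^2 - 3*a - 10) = 6*a^4 + 25*a^3 + 52*a^2 + 77*a - 10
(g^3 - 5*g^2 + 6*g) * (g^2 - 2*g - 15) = g^5 - 7*g^4 + g^3 + 63*g^2 - 90*g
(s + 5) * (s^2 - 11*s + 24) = s^3 - 6*s^2 - 31*s + 120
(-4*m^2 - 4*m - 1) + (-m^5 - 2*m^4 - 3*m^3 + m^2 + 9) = -m^5 - 2*m^4 - 3*m^3 - 3*m^2 - 4*m + 8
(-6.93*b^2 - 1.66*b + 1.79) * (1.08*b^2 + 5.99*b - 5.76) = -7.4844*b^4 - 43.3035*b^3 + 31.9066*b^2 + 20.2837*b - 10.3104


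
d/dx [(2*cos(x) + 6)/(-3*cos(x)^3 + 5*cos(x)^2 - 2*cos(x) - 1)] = 8*(-42*sin(x) + 54*sin(2*x) - 22*sin(3*x) - 3*sin(4*x))/(-17*cos(x) + 10*cos(2*x) - 3*cos(3*x) + 6)^2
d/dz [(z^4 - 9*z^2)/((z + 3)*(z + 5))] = 2*z*(z^2 + 6*z - 15)/(z^2 + 10*z + 25)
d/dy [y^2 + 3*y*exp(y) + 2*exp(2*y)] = 3*y*exp(y) + 2*y + 4*exp(2*y) + 3*exp(y)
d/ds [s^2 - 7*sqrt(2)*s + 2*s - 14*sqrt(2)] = 2*s - 7*sqrt(2) + 2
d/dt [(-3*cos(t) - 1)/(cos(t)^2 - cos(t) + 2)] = (3*sin(t)^2 - 2*cos(t) + 4)*sin(t)/(sin(t)^2 + cos(t) - 3)^2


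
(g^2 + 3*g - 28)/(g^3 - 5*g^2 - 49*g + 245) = (g - 4)/(g^2 - 12*g + 35)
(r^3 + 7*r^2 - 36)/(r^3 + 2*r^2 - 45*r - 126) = (r - 2)/(r - 7)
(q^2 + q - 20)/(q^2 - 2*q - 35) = (q - 4)/(q - 7)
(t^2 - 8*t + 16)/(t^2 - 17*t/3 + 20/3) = 3*(t - 4)/(3*t - 5)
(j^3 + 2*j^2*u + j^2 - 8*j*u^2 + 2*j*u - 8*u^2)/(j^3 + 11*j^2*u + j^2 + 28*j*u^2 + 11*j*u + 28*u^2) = (j - 2*u)/(j + 7*u)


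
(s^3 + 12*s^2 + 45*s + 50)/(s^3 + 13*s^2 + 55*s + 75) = (s + 2)/(s + 3)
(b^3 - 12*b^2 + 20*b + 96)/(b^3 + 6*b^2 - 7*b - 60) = (b^3 - 12*b^2 + 20*b + 96)/(b^3 + 6*b^2 - 7*b - 60)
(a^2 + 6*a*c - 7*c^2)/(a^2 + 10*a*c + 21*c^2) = (a - c)/(a + 3*c)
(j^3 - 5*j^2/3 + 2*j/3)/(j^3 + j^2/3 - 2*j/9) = 3*(3*j^2 - 5*j + 2)/(9*j^2 + 3*j - 2)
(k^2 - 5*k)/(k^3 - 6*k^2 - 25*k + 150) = k/(k^2 - k - 30)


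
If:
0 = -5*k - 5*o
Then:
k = -o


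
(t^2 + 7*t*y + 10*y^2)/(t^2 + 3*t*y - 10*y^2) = (-t - 2*y)/(-t + 2*y)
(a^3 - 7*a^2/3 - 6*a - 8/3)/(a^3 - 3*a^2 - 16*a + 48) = (a^2 + 5*a/3 + 2/3)/(a^2 + a - 12)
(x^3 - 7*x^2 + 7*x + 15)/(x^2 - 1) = (x^2 - 8*x + 15)/(x - 1)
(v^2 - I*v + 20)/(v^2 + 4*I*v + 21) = (v^2 - I*v + 20)/(v^2 + 4*I*v + 21)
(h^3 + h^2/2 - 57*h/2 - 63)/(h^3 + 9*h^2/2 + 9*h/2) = (2*h^2 - 5*h - 42)/(h*(2*h + 3))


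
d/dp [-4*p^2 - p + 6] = -8*p - 1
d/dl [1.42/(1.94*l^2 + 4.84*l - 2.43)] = (-5.5096*l - 6.8728)/(1.94*l^2 + 4.84*l - 2.43)^2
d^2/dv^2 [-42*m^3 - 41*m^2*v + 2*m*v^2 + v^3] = 4*m + 6*v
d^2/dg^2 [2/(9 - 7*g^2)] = 84*(-7*g^2 - 3)/(7*g^2 - 9)^3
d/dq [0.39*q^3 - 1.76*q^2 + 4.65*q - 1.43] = 1.17*q^2 - 3.52*q + 4.65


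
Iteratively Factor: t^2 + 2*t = (t)*(t + 2)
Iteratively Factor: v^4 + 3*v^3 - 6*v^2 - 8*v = (v - 2)*(v^3 + 5*v^2 + 4*v) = (v - 2)*(v + 1)*(v^2 + 4*v) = (v - 2)*(v + 1)*(v + 4)*(v)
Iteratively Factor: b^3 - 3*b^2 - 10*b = (b + 2)*(b^2 - 5*b) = (b - 5)*(b + 2)*(b)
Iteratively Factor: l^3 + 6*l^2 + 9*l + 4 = (l + 4)*(l^2 + 2*l + 1) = (l + 1)*(l + 4)*(l + 1)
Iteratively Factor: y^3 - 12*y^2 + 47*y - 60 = (y - 4)*(y^2 - 8*y + 15) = (y - 4)*(y - 3)*(y - 5)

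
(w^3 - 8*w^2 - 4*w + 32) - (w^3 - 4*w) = 32 - 8*w^2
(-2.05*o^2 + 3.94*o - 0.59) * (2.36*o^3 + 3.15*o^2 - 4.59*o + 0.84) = -4.838*o^5 + 2.8409*o^4 + 20.4281*o^3 - 21.6651*o^2 + 6.0177*o - 0.4956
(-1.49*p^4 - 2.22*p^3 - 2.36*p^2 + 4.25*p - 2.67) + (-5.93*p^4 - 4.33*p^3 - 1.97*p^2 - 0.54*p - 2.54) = -7.42*p^4 - 6.55*p^3 - 4.33*p^2 + 3.71*p - 5.21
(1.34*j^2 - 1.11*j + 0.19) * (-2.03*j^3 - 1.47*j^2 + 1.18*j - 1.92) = -2.7202*j^5 + 0.2835*j^4 + 2.8272*j^3 - 4.1619*j^2 + 2.3554*j - 0.3648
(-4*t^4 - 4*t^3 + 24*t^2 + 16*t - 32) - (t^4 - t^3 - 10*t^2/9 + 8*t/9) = -5*t^4 - 3*t^3 + 226*t^2/9 + 136*t/9 - 32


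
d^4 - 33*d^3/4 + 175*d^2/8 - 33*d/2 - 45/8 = (d - 3)^2*(d - 5/2)*(d + 1/4)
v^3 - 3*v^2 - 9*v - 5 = (v - 5)*(v + 1)^2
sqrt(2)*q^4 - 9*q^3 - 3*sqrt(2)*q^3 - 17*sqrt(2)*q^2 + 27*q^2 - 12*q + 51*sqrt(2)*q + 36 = (q - 3)*(q - 6*sqrt(2))*(q + sqrt(2))*(sqrt(2)*q + 1)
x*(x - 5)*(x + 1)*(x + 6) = x^4 + 2*x^3 - 29*x^2 - 30*x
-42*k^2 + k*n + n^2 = (-6*k + n)*(7*k + n)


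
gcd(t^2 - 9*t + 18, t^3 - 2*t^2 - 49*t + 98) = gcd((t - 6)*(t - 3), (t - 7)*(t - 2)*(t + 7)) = 1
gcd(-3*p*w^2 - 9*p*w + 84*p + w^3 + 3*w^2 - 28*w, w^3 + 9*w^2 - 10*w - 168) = w^2 + 3*w - 28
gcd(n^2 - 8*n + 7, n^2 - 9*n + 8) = n - 1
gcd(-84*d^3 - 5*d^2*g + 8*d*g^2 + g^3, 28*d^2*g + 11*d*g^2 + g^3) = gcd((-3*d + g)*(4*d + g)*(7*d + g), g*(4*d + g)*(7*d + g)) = 28*d^2 + 11*d*g + g^2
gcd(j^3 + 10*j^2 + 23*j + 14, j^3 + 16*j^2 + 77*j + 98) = j^2 + 9*j + 14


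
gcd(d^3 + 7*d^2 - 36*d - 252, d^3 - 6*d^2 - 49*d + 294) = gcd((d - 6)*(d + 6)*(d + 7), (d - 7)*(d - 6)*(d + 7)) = d^2 + d - 42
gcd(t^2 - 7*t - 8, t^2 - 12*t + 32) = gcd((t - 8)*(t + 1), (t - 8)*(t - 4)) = t - 8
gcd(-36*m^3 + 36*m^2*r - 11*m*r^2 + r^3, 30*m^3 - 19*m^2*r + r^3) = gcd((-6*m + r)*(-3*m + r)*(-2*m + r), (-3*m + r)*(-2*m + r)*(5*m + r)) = 6*m^2 - 5*m*r + r^2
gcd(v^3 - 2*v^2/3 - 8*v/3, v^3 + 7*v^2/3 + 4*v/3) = v^2 + 4*v/3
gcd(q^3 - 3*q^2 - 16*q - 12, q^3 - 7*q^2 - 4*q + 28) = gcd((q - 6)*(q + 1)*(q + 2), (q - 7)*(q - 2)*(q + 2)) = q + 2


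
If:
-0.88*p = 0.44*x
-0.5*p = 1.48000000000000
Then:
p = -2.96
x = 5.92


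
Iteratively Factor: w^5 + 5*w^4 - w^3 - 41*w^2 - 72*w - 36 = (w + 3)*(w^4 + 2*w^3 - 7*w^2 - 20*w - 12) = (w - 3)*(w + 3)*(w^3 + 5*w^2 + 8*w + 4) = (w - 3)*(w + 2)*(w + 3)*(w^2 + 3*w + 2) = (w - 3)*(w + 2)^2*(w + 3)*(w + 1)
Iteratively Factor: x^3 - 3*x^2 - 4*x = (x + 1)*(x^2 - 4*x) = (x - 4)*(x + 1)*(x)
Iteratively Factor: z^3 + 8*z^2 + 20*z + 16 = (z + 4)*(z^2 + 4*z + 4) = (z + 2)*(z + 4)*(z + 2)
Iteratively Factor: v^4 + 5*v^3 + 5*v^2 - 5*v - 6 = (v + 2)*(v^3 + 3*v^2 - v - 3) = (v + 2)*(v + 3)*(v^2 - 1) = (v - 1)*(v + 2)*(v + 3)*(v + 1)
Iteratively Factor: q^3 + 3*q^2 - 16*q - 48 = (q + 4)*(q^2 - q - 12) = (q - 4)*(q + 4)*(q + 3)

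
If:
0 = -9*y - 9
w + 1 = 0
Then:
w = -1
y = -1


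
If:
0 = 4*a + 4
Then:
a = -1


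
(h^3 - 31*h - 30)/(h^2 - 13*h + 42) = (h^2 + 6*h + 5)/(h - 7)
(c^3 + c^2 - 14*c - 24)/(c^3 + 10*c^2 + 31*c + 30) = (c - 4)/(c + 5)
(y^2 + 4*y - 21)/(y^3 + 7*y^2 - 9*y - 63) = 1/(y + 3)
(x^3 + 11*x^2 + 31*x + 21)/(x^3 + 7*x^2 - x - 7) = (x + 3)/(x - 1)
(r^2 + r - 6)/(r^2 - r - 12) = (r - 2)/(r - 4)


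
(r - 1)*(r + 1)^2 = r^3 + r^2 - r - 1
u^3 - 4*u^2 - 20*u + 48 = (u - 6)*(u - 2)*(u + 4)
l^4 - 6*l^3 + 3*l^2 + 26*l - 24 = (l - 4)*(l - 3)*(l - 1)*(l + 2)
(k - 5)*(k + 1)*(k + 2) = k^3 - 2*k^2 - 13*k - 10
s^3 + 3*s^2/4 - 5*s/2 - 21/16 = (s - 3/2)*(s + 1/2)*(s + 7/4)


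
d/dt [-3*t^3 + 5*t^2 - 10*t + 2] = -9*t^2 + 10*t - 10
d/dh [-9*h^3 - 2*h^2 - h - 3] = -27*h^2 - 4*h - 1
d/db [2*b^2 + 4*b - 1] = 4*b + 4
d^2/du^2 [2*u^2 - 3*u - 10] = 4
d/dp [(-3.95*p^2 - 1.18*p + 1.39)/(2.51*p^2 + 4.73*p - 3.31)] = (-15.7217*p^2 + 19.1712*p - 2.6689)/(6.3001*p^4 + 23.7446*p^3 + 5.75670000000001*p^2 - 31.3126*p + 10.9561)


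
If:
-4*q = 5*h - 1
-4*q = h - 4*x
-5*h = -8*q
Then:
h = 2/15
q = 1/12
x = 7/60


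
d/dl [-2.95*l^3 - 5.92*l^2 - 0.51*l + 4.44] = -8.85*l^2 - 11.84*l - 0.51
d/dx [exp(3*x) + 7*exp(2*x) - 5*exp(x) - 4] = (3*exp(2*x) + 14*exp(x) - 5)*exp(x)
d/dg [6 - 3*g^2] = -6*g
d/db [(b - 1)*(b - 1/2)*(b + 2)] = 3*b^2 + b - 5/2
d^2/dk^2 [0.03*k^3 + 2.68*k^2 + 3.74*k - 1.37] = 0.18*k + 5.36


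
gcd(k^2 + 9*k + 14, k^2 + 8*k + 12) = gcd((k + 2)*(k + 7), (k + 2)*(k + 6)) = k + 2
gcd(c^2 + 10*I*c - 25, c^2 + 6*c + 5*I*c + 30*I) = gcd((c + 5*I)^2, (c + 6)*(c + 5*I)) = c + 5*I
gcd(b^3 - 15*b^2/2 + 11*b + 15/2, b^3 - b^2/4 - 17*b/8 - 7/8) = b + 1/2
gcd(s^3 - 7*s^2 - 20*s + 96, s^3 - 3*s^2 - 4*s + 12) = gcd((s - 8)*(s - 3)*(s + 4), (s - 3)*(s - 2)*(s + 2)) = s - 3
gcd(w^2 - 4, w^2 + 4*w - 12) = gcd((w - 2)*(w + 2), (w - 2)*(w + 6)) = w - 2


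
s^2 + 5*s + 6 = (s + 2)*(s + 3)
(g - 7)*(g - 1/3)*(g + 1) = g^3 - 19*g^2/3 - 5*g + 7/3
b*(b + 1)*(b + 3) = b^3 + 4*b^2 + 3*b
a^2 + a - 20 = (a - 4)*(a + 5)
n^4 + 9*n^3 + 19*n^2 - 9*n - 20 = (n - 1)*(n + 1)*(n + 4)*(n + 5)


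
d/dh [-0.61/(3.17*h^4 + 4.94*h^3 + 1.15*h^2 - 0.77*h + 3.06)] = (7.7348*h^3 + 9.0402*h^2 + 1.403*h - 0.4697)/(3.17*h^4 + 4.94*h^3 + 1.15*h^2 - 0.77*h + 3.06)^2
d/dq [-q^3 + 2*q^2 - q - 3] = -3*q^2 + 4*q - 1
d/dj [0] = 0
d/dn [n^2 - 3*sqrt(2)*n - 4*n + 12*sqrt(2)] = 2*n - 3*sqrt(2) - 4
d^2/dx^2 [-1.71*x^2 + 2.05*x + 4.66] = -3.42000000000000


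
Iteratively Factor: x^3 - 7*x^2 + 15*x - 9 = (x - 1)*(x^2 - 6*x + 9) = (x - 3)*(x - 1)*(x - 3)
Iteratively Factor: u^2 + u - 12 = (u + 4)*(u - 3)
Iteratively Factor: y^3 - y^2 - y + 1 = (y - 1)*(y^2 - 1) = (y - 1)^2*(y + 1)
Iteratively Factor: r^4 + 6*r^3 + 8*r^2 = (r)*(r^3 + 6*r^2 + 8*r) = r*(r + 2)*(r^2 + 4*r) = r*(r + 2)*(r + 4)*(r)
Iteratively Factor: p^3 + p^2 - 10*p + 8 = (p - 1)*(p^2 + 2*p - 8) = (p - 1)*(p + 4)*(p - 2)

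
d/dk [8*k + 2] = 8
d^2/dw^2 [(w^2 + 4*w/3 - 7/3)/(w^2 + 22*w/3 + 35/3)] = -12/(w^3 + 15*w^2 + 75*w + 125)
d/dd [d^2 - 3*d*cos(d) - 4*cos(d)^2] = 3*d*sin(d) + 2*d + 4*sin(2*d) - 3*cos(d)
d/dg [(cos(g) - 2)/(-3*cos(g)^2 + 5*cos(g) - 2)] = (3*sin(g)^2 + 12*cos(g) - 11)*sin(g)/(3*cos(g)^2 - 5*cos(g) + 2)^2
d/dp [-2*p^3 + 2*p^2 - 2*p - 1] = -6*p^2 + 4*p - 2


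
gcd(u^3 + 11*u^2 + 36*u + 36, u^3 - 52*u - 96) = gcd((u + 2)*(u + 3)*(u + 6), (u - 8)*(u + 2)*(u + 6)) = u^2 + 8*u + 12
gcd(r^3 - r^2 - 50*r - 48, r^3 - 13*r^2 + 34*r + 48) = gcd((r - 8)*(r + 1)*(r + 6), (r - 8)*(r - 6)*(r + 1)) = r^2 - 7*r - 8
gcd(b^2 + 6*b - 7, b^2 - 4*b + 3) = b - 1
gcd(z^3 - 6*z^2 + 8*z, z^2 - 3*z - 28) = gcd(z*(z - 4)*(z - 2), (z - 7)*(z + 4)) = 1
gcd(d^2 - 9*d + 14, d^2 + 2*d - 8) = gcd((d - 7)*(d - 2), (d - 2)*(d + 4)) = d - 2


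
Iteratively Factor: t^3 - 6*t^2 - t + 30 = (t - 3)*(t^2 - 3*t - 10) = (t - 3)*(t + 2)*(t - 5)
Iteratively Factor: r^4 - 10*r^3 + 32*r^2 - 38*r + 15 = (r - 1)*(r^3 - 9*r^2 + 23*r - 15) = (r - 1)^2*(r^2 - 8*r + 15) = (r - 5)*(r - 1)^2*(r - 3)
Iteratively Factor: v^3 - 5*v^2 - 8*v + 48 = (v - 4)*(v^2 - v - 12) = (v - 4)^2*(v + 3)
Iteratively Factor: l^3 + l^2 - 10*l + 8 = (l + 4)*(l^2 - 3*l + 2) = (l - 2)*(l + 4)*(l - 1)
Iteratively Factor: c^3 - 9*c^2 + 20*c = (c)*(c^2 - 9*c + 20) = c*(c - 5)*(c - 4)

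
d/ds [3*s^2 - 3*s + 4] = 6*s - 3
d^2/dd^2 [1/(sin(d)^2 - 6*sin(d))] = 2*(-2*sin(d) + 9 - 15/sin(d) - 18/sin(d)^2 + 36/sin(d)^3)/(sin(d) - 6)^3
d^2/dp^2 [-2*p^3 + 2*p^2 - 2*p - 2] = 4 - 12*p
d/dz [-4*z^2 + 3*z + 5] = 3 - 8*z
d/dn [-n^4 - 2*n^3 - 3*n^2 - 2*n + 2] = -4*n^3 - 6*n^2 - 6*n - 2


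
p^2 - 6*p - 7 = (p - 7)*(p + 1)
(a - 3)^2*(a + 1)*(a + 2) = a^4 - 3*a^3 - 7*a^2 + 15*a + 18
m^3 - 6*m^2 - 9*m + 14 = (m - 7)*(m - 1)*(m + 2)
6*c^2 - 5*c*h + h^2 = (-3*c + h)*(-2*c + h)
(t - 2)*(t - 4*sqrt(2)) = t^2 - 4*sqrt(2)*t - 2*t + 8*sqrt(2)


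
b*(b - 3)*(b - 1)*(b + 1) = b^4 - 3*b^3 - b^2 + 3*b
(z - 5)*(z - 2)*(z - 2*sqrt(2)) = z^3 - 7*z^2 - 2*sqrt(2)*z^2 + 10*z + 14*sqrt(2)*z - 20*sqrt(2)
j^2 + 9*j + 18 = (j + 3)*(j + 6)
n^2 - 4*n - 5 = (n - 5)*(n + 1)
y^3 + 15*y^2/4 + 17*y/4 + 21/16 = (y + 1/2)*(y + 3/2)*(y + 7/4)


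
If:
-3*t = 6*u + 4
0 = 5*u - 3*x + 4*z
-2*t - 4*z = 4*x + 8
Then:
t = 7*z + 8/3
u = -7*z/2 - 2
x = -9*z/2 - 10/3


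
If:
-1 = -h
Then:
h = 1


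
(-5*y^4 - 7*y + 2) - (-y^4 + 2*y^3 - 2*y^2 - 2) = -4*y^4 - 2*y^3 + 2*y^2 - 7*y + 4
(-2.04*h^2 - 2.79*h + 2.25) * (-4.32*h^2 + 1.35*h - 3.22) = 8.8128*h^4 + 9.2988*h^3 - 6.9177*h^2 + 12.0213*h - 7.245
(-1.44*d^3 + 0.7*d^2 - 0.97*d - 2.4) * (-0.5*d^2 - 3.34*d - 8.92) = 0.72*d^5 + 4.4596*d^4 + 10.9918*d^3 - 1.8042*d^2 + 16.6684*d + 21.408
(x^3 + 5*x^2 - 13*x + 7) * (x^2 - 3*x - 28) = x^5 + 2*x^4 - 56*x^3 - 94*x^2 + 343*x - 196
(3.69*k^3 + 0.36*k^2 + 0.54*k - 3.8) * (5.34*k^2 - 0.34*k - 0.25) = 19.7046*k^5 + 0.6678*k^4 + 1.8387*k^3 - 20.5656*k^2 + 1.157*k + 0.95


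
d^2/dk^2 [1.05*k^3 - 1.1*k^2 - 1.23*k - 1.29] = 6.3*k - 2.2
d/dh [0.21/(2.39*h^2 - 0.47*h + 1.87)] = (0.0987 - 1.0038*h)/(2.39*h^2 - 0.47*h + 1.87)^2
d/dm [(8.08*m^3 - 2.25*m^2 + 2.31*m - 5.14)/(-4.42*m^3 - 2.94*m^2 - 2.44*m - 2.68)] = (-1.4210854715202e-14*m^5 - 33.7002*m^4 - 19.01*m^3 - 120.8382*m^2 - 18.1632*m - 18.7324)/(19.5364*m^6 + 25.9896*m^5 + 30.2132*m^4 + 38.0384*m^3 + 21.712*m^2 + 13.0784*m + 7.1824)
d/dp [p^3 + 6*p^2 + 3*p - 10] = 3*p^2 + 12*p + 3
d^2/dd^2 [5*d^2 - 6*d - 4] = 10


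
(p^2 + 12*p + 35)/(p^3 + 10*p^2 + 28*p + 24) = (p^2 + 12*p + 35)/(p^3 + 10*p^2 + 28*p + 24)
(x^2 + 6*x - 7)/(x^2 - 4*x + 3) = (x + 7)/(x - 3)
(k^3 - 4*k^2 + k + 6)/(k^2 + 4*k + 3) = (k^2 - 5*k + 6)/(k + 3)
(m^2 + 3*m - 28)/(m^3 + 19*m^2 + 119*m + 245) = (m - 4)/(m^2 + 12*m + 35)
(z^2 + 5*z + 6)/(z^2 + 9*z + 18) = (z + 2)/(z + 6)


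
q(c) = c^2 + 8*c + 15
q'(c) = 2*c + 8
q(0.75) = 21.56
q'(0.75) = 9.50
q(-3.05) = -0.10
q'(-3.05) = 1.90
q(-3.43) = -0.68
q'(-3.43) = 1.14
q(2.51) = 41.38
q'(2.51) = 13.02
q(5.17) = 83.09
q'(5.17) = 18.34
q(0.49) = 19.16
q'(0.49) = 8.98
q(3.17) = 50.41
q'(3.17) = 14.34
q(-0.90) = 8.61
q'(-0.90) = 6.20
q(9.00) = 168.00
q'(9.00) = 26.00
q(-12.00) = 63.00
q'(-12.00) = -16.00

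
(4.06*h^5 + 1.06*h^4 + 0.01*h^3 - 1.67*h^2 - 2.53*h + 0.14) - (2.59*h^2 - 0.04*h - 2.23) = 4.06*h^5 + 1.06*h^4 + 0.01*h^3 - 4.26*h^2 - 2.49*h + 2.37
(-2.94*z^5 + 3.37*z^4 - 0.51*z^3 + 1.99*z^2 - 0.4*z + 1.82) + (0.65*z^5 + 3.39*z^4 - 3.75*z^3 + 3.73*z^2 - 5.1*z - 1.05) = -2.29*z^5 + 6.76*z^4 - 4.26*z^3 + 5.72*z^2 - 5.5*z + 0.77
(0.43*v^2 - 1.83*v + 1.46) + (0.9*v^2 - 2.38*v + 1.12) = 1.33*v^2 - 4.21*v + 2.58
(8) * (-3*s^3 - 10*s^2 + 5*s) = -24*s^3 - 80*s^2 + 40*s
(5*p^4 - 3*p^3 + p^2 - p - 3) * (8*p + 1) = 40*p^5 - 19*p^4 + 5*p^3 - 7*p^2 - 25*p - 3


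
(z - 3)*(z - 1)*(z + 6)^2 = z^4 + 8*z^3 - 9*z^2 - 108*z + 108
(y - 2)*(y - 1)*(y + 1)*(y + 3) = y^4 + y^3 - 7*y^2 - y + 6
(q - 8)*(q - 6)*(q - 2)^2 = q^4 - 18*q^3 + 108*q^2 - 248*q + 192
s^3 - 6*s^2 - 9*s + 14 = (s - 7)*(s - 1)*(s + 2)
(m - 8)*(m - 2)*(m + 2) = m^3 - 8*m^2 - 4*m + 32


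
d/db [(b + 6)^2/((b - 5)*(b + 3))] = 2*(-7*b^2 - 51*b - 54)/(b^4 - 4*b^3 - 26*b^2 + 60*b + 225)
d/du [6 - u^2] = -2*u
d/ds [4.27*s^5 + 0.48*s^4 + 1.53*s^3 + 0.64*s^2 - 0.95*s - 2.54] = 21.35*s^4 + 1.92*s^3 + 4.59*s^2 + 1.28*s - 0.95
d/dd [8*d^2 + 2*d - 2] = 16*d + 2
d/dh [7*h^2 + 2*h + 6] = 14*h + 2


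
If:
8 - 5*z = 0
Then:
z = 8/5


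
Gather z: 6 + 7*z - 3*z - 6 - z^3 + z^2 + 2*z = -z^3 + z^2 + 6*z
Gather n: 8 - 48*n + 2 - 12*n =10 - 60*n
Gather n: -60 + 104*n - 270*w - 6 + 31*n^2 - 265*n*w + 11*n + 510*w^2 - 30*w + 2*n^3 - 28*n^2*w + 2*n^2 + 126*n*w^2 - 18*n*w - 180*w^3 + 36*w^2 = 2*n^3 + n^2*(33 - 28*w) + n*(126*w^2 - 283*w + 115) - 180*w^3 + 546*w^2 - 300*w - 66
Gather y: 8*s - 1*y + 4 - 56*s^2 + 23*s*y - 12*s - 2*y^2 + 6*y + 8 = -56*s^2 - 4*s - 2*y^2 + y*(23*s + 5) + 12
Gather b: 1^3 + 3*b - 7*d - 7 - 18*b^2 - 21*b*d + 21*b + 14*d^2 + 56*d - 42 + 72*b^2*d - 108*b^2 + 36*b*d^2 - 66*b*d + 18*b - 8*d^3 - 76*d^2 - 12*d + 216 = b^2*(72*d - 126) + b*(36*d^2 - 87*d + 42) - 8*d^3 - 62*d^2 + 37*d + 168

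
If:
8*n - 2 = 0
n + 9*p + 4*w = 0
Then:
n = 1/4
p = -4*w/9 - 1/36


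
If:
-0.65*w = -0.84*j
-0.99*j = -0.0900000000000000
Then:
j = 0.09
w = 0.12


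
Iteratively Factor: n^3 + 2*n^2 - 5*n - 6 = (n + 3)*(n^2 - n - 2) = (n + 1)*(n + 3)*(n - 2)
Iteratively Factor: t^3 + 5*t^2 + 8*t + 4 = (t + 2)*(t^2 + 3*t + 2) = (t + 1)*(t + 2)*(t + 2)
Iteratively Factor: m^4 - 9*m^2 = (m)*(m^3 - 9*m) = m^2*(m^2 - 9) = m^2*(m - 3)*(m + 3)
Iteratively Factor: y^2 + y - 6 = (y + 3)*(y - 2)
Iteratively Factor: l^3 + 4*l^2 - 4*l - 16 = (l + 2)*(l^2 + 2*l - 8) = (l - 2)*(l + 2)*(l + 4)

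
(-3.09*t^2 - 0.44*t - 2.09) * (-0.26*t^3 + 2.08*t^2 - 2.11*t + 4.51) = 0.8034*t^5 - 6.3128*t^4 + 6.1481*t^3 - 17.3547*t^2 + 2.4255*t - 9.4259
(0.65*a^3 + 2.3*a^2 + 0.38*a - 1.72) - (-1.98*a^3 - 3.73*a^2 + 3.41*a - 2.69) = 2.63*a^3 + 6.03*a^2 - 3.03*a + 0.97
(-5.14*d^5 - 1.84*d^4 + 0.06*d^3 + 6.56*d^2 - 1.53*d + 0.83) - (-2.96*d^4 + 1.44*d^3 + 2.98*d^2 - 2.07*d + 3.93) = -5.14*d^5 + 1.12*d^4 - 1.38*d^3 + 3.58*d^2 + 0.54*d - 3.1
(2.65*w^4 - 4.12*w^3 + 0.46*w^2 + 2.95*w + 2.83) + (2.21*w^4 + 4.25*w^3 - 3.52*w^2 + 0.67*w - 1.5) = 4.86*w^4 + 0.13*w^3 - 3.06*w^2 + 3.62*w + 1.33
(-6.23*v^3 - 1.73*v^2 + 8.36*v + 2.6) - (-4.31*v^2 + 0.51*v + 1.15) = -6.23*v^3 + 2.58*v^2 + 7.85*v + 1.45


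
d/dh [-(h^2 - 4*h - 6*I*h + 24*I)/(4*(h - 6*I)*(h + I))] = (-4 - I)/(4*(h^2 + 2*I*h - 1))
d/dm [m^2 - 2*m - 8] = 2*m - 2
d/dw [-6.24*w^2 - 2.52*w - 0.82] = -12.48*w - 2.52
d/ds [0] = 0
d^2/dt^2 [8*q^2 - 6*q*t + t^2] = 2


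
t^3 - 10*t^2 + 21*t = t*(t - 7)*(t - 3)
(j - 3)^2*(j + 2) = j^3 - 4*j^2 - 3*j + 18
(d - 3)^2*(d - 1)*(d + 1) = d^4 - 6*d^3 + 8*d^2 + 6*d - 9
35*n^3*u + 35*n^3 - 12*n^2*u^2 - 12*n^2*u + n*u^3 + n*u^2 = (-7*n + u)*(-5*n + u)*(n*u + n)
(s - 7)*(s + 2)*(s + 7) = s^3 + 2*s^2 - 49*s - 98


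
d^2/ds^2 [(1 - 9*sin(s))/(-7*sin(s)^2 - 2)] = (-3969*sin(s)^5 + 196*sin(s)^4 - 350*sin(s)^2 + 5283*sin(s)/2 - 1512*sin(3*s) + 441*sin(5*s)/2 + 28)/(7*sin(s)^2 + 2)^3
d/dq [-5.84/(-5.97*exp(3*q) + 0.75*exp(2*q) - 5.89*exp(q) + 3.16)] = (-104.5944*exp(2*q) + 8.76*exp(q) - 34.3976)*exp(q)/(5.97*exp(3*q) - 0.75*exp(2*q) + 5.89*exp(q) - 3.16)^2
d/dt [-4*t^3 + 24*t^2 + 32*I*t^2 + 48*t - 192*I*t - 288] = -12*t^2 + t*(48 + 64*I) + 48 - 192*I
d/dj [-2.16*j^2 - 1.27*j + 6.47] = -4.32*j - 1.27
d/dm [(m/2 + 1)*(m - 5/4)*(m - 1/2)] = 3*m^2/2 + m/4 - 23/16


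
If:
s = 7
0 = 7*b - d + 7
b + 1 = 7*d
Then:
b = -1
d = 0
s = 7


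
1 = 1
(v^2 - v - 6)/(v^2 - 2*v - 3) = (v + 2)/(v + 1)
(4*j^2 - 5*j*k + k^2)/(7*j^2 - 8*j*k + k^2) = (4*j - k)/(7*j - k)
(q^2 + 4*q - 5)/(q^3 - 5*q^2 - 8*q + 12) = (q + 5)/(q^2 - 4*q - 12)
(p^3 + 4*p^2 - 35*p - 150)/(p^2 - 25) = (p^2 - p - 30)/(p - 5)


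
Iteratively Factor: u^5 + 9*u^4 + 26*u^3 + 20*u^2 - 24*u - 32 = (u + 4)*(u^4 + 5*u^3 + 6*u^2 - 4*u - 8) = (u + 2)*(u + 4)*(u^3 + 3*u^2 - 4) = (u - 1)*(u + 2)*(u + 4)*(u^2 + 4*u + 4) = (u - 1)*(u + 2)^2*(u + 4)*(u + 2)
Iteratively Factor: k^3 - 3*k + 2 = (k - 1)*(k^2 + k - 2) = (k - 1)^2*(k + 2)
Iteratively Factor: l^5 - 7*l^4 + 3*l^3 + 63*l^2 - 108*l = (l + 3)*(l^4 - 10*l^3 + 33*l^2 - 36*l) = (l - 3)*(l + 3)*(l^3 - 7*l^2 + 12*l) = (l - 3)^2*(l + 3)*(l^2 - 4*l) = l*(l - 3)^2*(l + 3)*(l - 4)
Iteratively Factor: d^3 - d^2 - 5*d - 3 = (d + 1)*(d^2 - 2*d - 3) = (d - 3)*(d + 1)*(d + 1)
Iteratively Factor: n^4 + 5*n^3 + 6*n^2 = (n + 3)*(n^3 + 2*n^2) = (n + 2)*(n + 3)*(n^2) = n*(n + 2)*(n + 3)*(n)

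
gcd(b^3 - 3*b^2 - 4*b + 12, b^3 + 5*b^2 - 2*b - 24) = b - 2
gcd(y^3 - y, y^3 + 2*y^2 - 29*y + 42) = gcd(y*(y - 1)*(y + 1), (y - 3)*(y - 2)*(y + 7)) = 1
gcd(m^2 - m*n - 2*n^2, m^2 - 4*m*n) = 1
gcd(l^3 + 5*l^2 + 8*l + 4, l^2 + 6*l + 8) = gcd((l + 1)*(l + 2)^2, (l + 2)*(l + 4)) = l + 2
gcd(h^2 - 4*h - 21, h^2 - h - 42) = h - 7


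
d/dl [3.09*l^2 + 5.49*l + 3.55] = 6.18*l + 5.49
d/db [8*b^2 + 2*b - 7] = 16*b + 2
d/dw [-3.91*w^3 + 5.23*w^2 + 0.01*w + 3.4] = -11.73*w^2 + 10.46*w + 0.01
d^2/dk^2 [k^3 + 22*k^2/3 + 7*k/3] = 6*k + 44/3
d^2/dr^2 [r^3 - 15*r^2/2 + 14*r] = 6*r - 15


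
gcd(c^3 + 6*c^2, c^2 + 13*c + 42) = c + 6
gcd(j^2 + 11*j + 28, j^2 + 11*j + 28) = j^2 + 11*j + 28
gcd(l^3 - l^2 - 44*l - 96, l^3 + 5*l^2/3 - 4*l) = l + 3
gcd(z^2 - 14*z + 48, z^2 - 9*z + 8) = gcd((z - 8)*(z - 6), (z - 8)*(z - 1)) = z - 8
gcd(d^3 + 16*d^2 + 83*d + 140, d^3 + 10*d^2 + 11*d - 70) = d^2 + 12*d + 35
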